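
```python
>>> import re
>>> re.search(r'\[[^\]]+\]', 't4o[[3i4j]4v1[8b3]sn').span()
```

(3, 10)

`search` walks the string left to right and returns the first match it finds.
The match spans [3:10] → '[[3i4j]'.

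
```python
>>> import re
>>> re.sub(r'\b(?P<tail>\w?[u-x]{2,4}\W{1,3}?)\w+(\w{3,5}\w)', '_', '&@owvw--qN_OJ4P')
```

'&@_'

Pattern: a word boundary (`\b`, zero-width); then optionally a word character, then 2 to 4 of a character in [u-x], then 1 to 3 of a non-word character (lazy) (captured as 'tail'); then one or more of a word character; then 3 to 5 of a word character, then a word character (captured).
`sub` substitutes '_' at each match site.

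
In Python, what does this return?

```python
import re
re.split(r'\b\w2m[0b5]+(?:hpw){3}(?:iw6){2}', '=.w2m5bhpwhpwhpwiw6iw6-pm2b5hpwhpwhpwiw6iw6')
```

The pattern matches a word boundary (`\b`, zero-width); then a word character, then the literal '2m'; then one or more of one of [0b5], then the literal 'hpw' repeated 3 times, then the literal 'iw6' repeated 2 times.
Matches to split on: at [2:22] → 'w2m5bhpwhpwhpwiw6iw6'.
Each match becomes a cut point; 2 segments remain.

['=.', '-pm2b5hpwhpwhpwiw6iw6']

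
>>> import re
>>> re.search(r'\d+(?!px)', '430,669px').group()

'430'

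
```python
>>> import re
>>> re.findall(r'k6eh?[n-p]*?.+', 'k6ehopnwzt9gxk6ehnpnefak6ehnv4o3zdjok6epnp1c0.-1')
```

Pattern: the literal 'k6', then the literal 'e'; then optionally the literal 'h', then zero or more of a character in [n-p] (lazy), then one or more of any character.
Matches: at [0:48] → 'k6ehopnwzt9gxk6ehnpnefak6ehnv4o3zdjok6epnp1c0.-1'.
`findall` yields the raw match text (1 of them) because the pattern has no groups.

['k6ehopnwzt9gxk6ehnpnefak6ehnv4o3zdjok6epnp1c0.-1']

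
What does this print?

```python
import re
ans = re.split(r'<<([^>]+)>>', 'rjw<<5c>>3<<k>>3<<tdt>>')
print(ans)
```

Matches to split on: at [3:9] → '<<5c>>'; at [10:15] → '<<k>>'; at [16:23] → '<<tdt>>'.
Because the pattern has a capturing group, `split` also inserts each captured text between the pieces.

['rjw', '5c', '3', 'k', '3', 'tdt', '']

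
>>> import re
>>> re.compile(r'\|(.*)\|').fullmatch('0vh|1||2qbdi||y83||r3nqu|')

None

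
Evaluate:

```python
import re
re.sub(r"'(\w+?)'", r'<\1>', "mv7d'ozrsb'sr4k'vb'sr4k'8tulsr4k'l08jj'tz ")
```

Matches: at [4:11] → "'ozrsb'"; at [15:19] → "'vb'"; at [23:33] → "'8tulsr4k'".
`\1` in the replacement pulls in group 1's text for each match.

"mv7d<ozrsb>sr4k<vb>sr4k<8tulsr4k>l08jj'tz "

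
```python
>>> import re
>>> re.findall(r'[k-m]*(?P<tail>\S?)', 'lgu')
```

['g', 'u', '']

Pattern: zero or more of a character in [k-m]; then optionally a non-whitespace character (captured as 'tail').
Walking the string: at [0:2] match 'lg', group 1 = 'g'; at [2:3] match 'u', group 1 = 'u'; at [3:3] match '', group 1 = ''.
Because there's exactly one group, `findall` drops the full match and keeps group 1 from each hit.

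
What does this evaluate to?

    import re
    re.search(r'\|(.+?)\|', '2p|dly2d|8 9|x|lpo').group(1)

'dly2d'

With the lazy modifier that quantifier settles for the fewest repetitions that let the rest of the pattern succeed (the atoms after it are unaffected and can still be greedy).
`re.search` scans for the first position where the pattern succeeds.
The match spans [2:9] → '|dly2d|'.
Captured: group 1 = 'dly2d'.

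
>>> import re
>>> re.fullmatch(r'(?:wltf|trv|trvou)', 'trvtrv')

None

`re.fullmatch` requires the pattern to consume the entire string.
Here there's no way to consume every character, so the call returns None.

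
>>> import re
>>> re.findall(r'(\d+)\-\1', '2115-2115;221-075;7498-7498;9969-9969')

['2115', '7498', '9969']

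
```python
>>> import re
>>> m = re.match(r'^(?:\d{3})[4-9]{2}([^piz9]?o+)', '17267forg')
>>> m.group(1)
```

'fo'

The pattern matches anchored at the start of the string; then exactly 3 of a digit (non-capturing group); then exactly 2 of a character in [4-9]; then optionally any character except [piz9], then one or more of the literal 'o' (captured).
`match` is anchored at position 0; if the pattern doesn't fit there, it returns None.
The match spans [0:7] → '17267fo'.
Captured: group 1 = 'fo'.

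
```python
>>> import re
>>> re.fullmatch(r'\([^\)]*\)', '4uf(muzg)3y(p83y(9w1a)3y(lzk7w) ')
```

`re.fullmatch` requires the pattern to consume the entire string.
Here the string isn't matched end-to-end, so the call returns None.

None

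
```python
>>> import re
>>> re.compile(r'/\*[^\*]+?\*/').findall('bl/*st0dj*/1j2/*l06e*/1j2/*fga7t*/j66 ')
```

['/*st0dj*/', '/*l06e*/', '/*fga7t*/']

Matches: at [2:11] → '/*st0dj*/'; at [14:22] → '/*l06e*/'; at [25:34] → '/*fga7t*/'.
`findall` yields the raw match text (3 of them) because the pattern has no groups.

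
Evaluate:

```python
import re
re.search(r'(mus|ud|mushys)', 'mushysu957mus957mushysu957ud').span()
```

(0, 3)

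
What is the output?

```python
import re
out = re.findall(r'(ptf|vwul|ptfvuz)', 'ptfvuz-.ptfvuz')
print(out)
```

['ptf', 'ptf']

Branches in `(...|...)` are attempted left-to-right; the first branch that allows the whole pattern to succeed is taken.
Matches: at [0:3] match 'ptf', group 1 = 'ptf'; at [8:11] match 'ptf', group 1 = 'ptf'.
Because there's exactly one group, `findall` drops the full match and keeps group 1 from each hit.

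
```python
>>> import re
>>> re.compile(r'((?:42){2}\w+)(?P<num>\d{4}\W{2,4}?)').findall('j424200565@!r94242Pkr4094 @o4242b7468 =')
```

[('42420', '0565@!'), ('4242Pkr', '4094 @'), ('4242b', '7468 =')]

2 groups means each result is a tuple of 2 captured strings — 3 here.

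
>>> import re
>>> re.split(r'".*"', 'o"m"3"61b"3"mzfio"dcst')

Matches to split on: at [1:18] → '"m"3"61b"3"mzfio"'.
`split` removes every match and returns the 2 fragments in between.

['o', 'dcst']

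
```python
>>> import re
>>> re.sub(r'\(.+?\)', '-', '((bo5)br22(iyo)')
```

Each match is replaced by '-'.

'-br22-'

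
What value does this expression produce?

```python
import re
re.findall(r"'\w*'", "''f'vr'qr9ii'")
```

Scanning left to right: at [0:2] → "''"; at [3:7] → "'vr'".
With no groups in the pattern, `findall` gives back each whole match — 2 here.

["''", "'vr'"]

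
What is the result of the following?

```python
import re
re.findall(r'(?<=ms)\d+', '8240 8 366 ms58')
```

The positive lookaround only admits positions where the adjacent text matches; those characters stay outside the span.
Walking the string: at [13:15] → '58'.
With no groups in the pattern, `findall` gives back each whole match — 1 here.

['58']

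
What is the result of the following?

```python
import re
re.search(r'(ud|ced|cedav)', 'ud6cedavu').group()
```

The match spans [0:2] → 'ud'.

'ud'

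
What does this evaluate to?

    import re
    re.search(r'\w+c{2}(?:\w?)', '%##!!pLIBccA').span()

(5, 12)

This matches one or more of a word character, then exactly 2 of the literal 'c'; then optionally a word character (non-capturing group).
The match spans [5:12] → 'pLIBccA'.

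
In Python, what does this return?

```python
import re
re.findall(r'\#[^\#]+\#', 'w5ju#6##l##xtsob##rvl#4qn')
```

Matches: at [4:7] → '#6#'; at [7:10] → '#l#'; at [10:17] → '#xtsob#'; at [17:22] → '#rvl#'.
`findall` yields the raw match text (4 of them) because the pattern has no groups.

['#6#', '#l#', '#xtsob#', '#rvl#']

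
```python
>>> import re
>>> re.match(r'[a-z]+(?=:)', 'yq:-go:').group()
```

'yq'

`re.match` won't scan ahead — the pattern has to work from the very first character.
The match spans [0:2] → 'yq'.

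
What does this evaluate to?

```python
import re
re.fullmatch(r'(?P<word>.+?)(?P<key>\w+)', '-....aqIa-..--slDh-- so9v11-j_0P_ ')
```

None

The pattern matches one or more of any character (lazy) (captured as 'word'); then one or more of a word character (captured as 'key').
`re.fullmatch` is like wrapping the pattern in `^…$` (in single-line mode).
Here there's no way to consume every character, so the call returns None.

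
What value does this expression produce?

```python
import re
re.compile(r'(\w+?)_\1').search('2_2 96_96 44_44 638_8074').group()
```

The backreference `\1` re-matches whatever the first group consumed, character for character.
`search` walks the string left to right and returns the first match it finds.
The match spans [0:3] → '2_2'.
Captured: group 1 = '2'.

'2_2'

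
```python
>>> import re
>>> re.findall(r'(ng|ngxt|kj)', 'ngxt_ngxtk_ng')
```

['ng', 'ng', 'ng']

Branches in `(...|...)` are attempted left-to-right; the first branch that allows the whole pattern to succeed is taken.
With a single group, `findall` returns only what that group captured — 3 items.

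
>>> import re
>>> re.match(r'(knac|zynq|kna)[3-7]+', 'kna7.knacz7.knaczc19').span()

(0, 4)

With `match`, the pattern is implicitly anchored at the beginning.
The match spans [0:4] → 'kna7'.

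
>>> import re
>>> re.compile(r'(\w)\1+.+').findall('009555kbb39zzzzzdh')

`\1` has to match the exact text group 1 already captured.
Matches: at [0:18] match '009555kbb39zzzzzdh', group 1 = '0'.
Because there's exactly one group, `findall` drops the full match and keeps group 1 from the one hit.

['0']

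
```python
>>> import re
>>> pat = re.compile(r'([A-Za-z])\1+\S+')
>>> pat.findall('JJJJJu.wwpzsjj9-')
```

After group 1 captures some text, `\1` only succeeds where that same text appears again.
One capturing group, so `findall` returns just the captured substring from the one match — 1 in all.

['J']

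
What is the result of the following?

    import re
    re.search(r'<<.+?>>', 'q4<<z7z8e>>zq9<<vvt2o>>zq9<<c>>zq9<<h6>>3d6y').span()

With the lazy modifier that quantifier settles for the fewest repetitions that let the rest of the pattern succeed (the atoms after it are unaffected and can still be greedy).
`search` walks the string left to right and returns the first match it finds.
The match spans [2:11] → '<<z7z8e>>'.

(2, 11)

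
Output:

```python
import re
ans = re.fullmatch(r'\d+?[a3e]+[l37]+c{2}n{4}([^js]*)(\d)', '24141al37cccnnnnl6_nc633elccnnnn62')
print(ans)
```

None

`re.fullmatch` requires the pattern to consume the entire string.
Here there's no way to consume every character, so the call returns None.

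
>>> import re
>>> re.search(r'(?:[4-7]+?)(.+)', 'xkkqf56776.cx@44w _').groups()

('6776.cx@44w _',)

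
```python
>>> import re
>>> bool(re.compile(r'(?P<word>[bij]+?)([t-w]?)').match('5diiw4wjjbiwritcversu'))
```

The pattern matches one or more of one of [bij] (lazy) (captured as 'word'); then optionally a character in [t-w] (captured).
`re.match` won't scan ahead — the pattern has to work from the very first character.
Here position 0 doesn't satisfy it, so the call returns None, and `bool(None)` is False.

False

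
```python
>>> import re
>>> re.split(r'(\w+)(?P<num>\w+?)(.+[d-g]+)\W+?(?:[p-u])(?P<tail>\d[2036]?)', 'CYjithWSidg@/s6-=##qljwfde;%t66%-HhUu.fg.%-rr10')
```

['', 'CYjithWSid', 'g', '@/s6-=##qljwfde', '66', '%-HhUu.fg.%-rr10']

Pattern: one or more of a word character (captured); then one or more of a word character (lazy) (captured as 'num'); then one or more of any character, then one or more of a character in [d-g] (captured); then one or more of a non-word character (lazy); then a character in [p-u] (non-capturing group); then a digit, then optionally one of [2036] (captured as 'tail').
Matches to split on: at [0:31] → 'CYjithWSidg@/s6-=##qljwfde;%t66'.
With a capturing group present, the delimiter's captured portion is kept in the result list.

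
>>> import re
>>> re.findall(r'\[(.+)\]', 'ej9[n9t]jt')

Because there's exactly one group, `findall` drops the full match and keeps group 1 from the one hit.

['n9t']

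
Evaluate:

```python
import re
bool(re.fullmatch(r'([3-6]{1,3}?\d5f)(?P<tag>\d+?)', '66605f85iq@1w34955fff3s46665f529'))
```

False

This matches 1 to 3 of a character in [3-6] (lazy), then a digit, then the literal '5f' (captured); then one or more of a digit (lazy) (captured as 'tag').
`re.fullmatch` is like wrapping the pattern in `^…$` (in single-line mode).
Here the pattern can't cover the whole string, so the call returns None, and `bool(None)` is False.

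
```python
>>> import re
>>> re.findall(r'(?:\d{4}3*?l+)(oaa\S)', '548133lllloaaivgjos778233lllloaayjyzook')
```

['oaai', 'oaay']

Pattern: exactly 4 of a digit, then zero or more of a literal '3' (lazy), then one or more of the literal 'l' (non-capturing group); then the literal 'oaa', then a non-whitespace character (captured).
Matches: at [0:14] match '548133lllloaai', group 1 = 'oaai'; at [19:33] match '778233lllloaay', group 1 = 'oaay'.
With a single group, `findall` returns only what that group captured — 2 items.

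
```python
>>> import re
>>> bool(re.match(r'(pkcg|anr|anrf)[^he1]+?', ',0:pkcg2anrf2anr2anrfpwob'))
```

`re.match` won't scan ahead — the pattern has to work from the very first character.
Here position 0 doesn't satisfy it, so the call returns None, and `bool(None)` is False.

False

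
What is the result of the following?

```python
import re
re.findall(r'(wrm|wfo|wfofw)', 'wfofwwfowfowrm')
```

['wfo', 'wfo', 'wfo', 'wrm']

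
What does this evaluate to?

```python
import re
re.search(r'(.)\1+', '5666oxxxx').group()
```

After group 1 captures some text, `\1` only succeeds where that same text appears again.
`re.search` scans for the first position where the pattern succeeds.
The match spans [1:4] → '666'.
Captured: group 1 = '6'.

'666'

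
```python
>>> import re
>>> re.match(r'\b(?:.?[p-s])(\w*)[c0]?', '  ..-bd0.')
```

None

`re.match` won't scan ahead — the pattern has to work from the very first character.
Here the string doesn't start with a match, so the call returns None.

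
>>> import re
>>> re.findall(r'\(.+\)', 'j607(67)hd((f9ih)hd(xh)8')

Scanning left to right: at [4:23] → '(67)hd((f9ih)hd(xh)'.
With no groups in the pattern, `findall` gives back each whole match — 1 here.

['(67)hd((f9ih)hd(xh)']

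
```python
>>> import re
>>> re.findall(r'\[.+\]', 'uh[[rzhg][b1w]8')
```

['[[rzhg][b1w]']

Matches: at [2:14] → '[[rzhg][b1w]'.
With no groups in the pattern, `findall` gives back each whole match — 1 here.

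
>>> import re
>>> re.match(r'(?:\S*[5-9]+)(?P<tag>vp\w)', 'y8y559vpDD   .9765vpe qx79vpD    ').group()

'y8y559vpD'

This matches zero or more of a non-whitespace character, then one or more of a character in [5-9] (non-capturing group); then the literal 'vp', then a word character (captured as 'tag').
`re.match` won't scan ahead — the pattern has to work from the very first character.
The match spans [0:9] → 'y8y559vpD'.
Captured: group 1 = 'vpD'.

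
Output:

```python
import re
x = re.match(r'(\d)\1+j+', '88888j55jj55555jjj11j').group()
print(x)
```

`\1` is not a pattern — it's the concrete string captured by group 1, re-applied verbatim.
`match` is anchored at position 0; if the pattern doesn't fit there, it returns None.
The match spans [0:6] → '88888j'.
Captured: group 1 = '8'.

88888j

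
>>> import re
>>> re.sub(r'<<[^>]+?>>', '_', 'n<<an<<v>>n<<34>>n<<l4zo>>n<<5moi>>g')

`sub` substitutes '_' at each match site.

'n_n_n_n_g'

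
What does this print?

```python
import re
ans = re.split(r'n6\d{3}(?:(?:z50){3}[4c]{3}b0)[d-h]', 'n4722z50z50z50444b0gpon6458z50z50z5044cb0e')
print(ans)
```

['n4722z50z50z50444b0gpo', '']

This matches the literal 'n6', then exactly 3 of a digit; then the literal 'z50' repeated 3 times, then exactly 3 of one of [4c], then the literal 'b0' (non-capturing group); then a character in [d-h].
Matches to split on: at [22:42] → 'n6458z50z50z5044cb0e'.
The string is cut at each match, leaving 2 pieces.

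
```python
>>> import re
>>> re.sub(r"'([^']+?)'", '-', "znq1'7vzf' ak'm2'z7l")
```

'znq1- ak-z7l'

Matches: at [4:10] → "'7vzf'"; at [13:17] → "'m2'".
`sub` substitutes '-' at each match site.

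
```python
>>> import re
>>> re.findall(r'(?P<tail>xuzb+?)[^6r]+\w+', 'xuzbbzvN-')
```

The pattern matches the literal 'xuz', then one or more of the literal 'b' (lazy) (captured as 'tail'); then one or more of any character except [6r]; then one or more of a word character.
With the lazy modifier that quantifier settles for the fewest repetitions that let the rest of the pattern succeed (the atoms after it are unaffected and can still be greedy).
Walking the string: at [0:8] match 'xuzbbzvN', group 1 = 'xuzb'.
With a single group, `findall` returns only what that group captured — 1 item.

['xuzb']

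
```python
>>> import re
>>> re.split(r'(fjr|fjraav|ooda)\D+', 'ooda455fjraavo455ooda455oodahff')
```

Branches in `(...|...)` are attempted left-to-right; the first branch that allows the whole pattern to succeed is taken.
Matches to split on: at [7:14] → 'fjraavo'; at [24:31] → 'oodahff'.
With a capturing group present, the delimiter's captured portion is kept in the result list.

['ooda455', 'fjr', '455ooda455', 'ooda', '']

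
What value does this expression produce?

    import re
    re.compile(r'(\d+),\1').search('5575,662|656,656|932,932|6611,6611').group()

The backreference `\1` re-matches whatever the first group consumed, character for character.
The match spans [9:16] → '656,656'.

'656,656'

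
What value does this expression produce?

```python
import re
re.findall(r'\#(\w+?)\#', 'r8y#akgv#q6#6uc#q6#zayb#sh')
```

['akgv', '6uc', 'zayb']

Walking the string: at [3:9] match '#akgv#', group 1 = 'akgv'; at [11:16] match '#6uc#', group 1 = '6uc'; at [18:24] match '#zayb#', group 1 = 'zayb'.
One capturing group, so `findall` returns just the captured substring from each match — 3 in all.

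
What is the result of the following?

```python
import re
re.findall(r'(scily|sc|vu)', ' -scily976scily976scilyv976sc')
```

The regex engine tests alternatives in the order written; an earlier branch that matches wins even if a later one would match more.
One capturing group, so `findall` returns just the captured substring from each match — 4 in all.

['scily', 'scily', 'scily', 'sc']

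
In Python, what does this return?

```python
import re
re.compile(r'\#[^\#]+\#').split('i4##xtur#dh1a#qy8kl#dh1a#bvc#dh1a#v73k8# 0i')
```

['i4#', 'dh1a', 'dh1a', 'dh1a', ' 0i']

Matches to split on: at [3:9] → '#xtur#'; at [13:20] → '#qy8kl#'; at [24:29] → '#bvc#'; at [33:40] → '#v73k8#'.
`split` removes every match and returns the 5 fragments in between.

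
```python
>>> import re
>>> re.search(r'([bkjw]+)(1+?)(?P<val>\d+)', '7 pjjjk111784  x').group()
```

The match spans [3:13] → 'jjjk111784'.

'jjjk111784'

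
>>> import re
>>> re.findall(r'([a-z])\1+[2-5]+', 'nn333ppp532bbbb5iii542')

['n', 'p', 'b', 'i']

After group 1 captures some text, `\1` only succeeds where that same text appears again.
Walking the string: at [0:5] match 'nn333', group 1 = 'n'; at [5:11] match 'ppp532', group 1 = 'p'; at [11:16] match 'bbbb5', group 1 = 'b'; at [16:22] match 'iii542', group 1 = 'i'.
One capturing group, so `findall` returns just the captured substring from each match — 4 in all.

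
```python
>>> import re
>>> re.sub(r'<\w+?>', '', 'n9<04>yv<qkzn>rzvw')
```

Matches: at [2:6] → '<04>'; at [8:14] → '<qkzn>'.
`sub` substitutes '' at each match site.

'n9yvrzvw'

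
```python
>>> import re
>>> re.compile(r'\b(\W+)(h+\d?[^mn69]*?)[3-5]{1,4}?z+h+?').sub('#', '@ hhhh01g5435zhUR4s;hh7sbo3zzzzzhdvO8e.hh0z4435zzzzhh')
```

The pattern matches a word boundary (`\b`, zero-width); then one or more of a non-word character (captured); then one or more of the literal 'h', then optionally a digit, then zero or more of any character except [mn69] (lazy) (captured); then 1 to 4 of a character in [3-5] (lazy); then one or more of a literal 'z', then one or more of the literal 'h' (lazy).
Matches: at [19:33] → ';hh7sbo3zzzzzh'; at [38:52] → '.hh0z4435zzzzh'.
`sub` substitutes '#' at each match site.

'@ hhhh01g5435zhUR4s#dvO8e#h'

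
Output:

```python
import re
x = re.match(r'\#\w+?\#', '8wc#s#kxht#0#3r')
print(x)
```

None

`re.match` only tries the pattern at the start of the string.
Here the string doesn't start with a match, so the call returns None.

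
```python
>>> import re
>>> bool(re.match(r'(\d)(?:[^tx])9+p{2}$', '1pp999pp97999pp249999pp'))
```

With `match`, the pattern is implicitly anchored at the beginning.
Here the string doesn't start with a match, so the call returns None, and `bool(None)` is False.

False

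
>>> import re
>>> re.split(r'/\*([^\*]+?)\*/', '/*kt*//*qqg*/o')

With a capturing group present, the delimiter's captured portion is kept in the result list.

['', 'kt', '', 'qqg', 'o']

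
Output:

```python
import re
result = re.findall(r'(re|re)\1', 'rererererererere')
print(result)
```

The backreference `\1` re-matches whatever the first group consumed, character for character.
Because there's exactly one group, `findall` drops the full match and keeps group 1 from each hit.

['re', 're', 're', 're']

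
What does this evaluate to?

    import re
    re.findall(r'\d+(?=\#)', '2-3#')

The positive lookaround only admits positions where the adjacent text matches; those characters stay outside the span.
Walking the string: at [2:3] → '3'.
With no groups in the pattern, `findall` gives back each whole match — 1 here.

['3']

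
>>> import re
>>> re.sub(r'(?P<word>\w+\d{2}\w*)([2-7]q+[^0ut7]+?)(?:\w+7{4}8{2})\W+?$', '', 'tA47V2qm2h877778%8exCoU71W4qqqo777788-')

Pattern: one or more of a word character, then exactly 2 of a digit, then zero or more of a word character (captured as 'word'); then a character in [2-7], then one or more of the literal 'q', then one or more of any character except [0ut7] (lazy) (captured); then one or more of a word character, then exactly 4 of a literal '7', then exactly 2 of the literal '8' (non-capturing group); then one or more of a non-word character (lazy); then anchored at the end.
Matches: at [17:38] → '8exCoU71W4qqqo777788-'.
Each match is replaced by ''.

'tA47V2qm2h877778%'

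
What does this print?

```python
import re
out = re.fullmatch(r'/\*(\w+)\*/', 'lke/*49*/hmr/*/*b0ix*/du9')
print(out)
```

None

`re.fullmatch` requires the pattern to consume the entire string.
Here there's no way to consume every character, so the call returns None.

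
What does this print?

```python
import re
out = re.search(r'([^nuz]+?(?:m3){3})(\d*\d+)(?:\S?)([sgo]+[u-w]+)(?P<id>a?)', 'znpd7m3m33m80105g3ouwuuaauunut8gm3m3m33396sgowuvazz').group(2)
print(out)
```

3396

The match spans [29:49] → 't8gm3m3m33396sgowuva'.
Captured: group 1 = 't8gm3m3m3', group 2 = '3396', group 3 = 'gowuv', group 4 = 'a'.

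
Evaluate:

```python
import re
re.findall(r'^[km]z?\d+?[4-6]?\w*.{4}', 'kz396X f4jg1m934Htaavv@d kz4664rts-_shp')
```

['kz396X f4j']

This matches anchored at the start of the string; then one of [km], then optionally the literal 'z'; then one or more of a digit (lazy), then optionally a character in [4-6], then zero or more of a word character; then exactly 4 of any character.
Matches: at [0:10] → 'kz396X f4j'.
No capturing groups, so `findall` returns the 1 full match string.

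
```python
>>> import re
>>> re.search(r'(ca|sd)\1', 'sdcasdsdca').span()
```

After group 1 captures some text, `\1` only succeeds where that same text appears again.
The match spans [4:8] → 'sdsd'.

(4, 8)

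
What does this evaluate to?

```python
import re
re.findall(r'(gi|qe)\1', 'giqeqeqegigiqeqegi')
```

['qe', 'gi', 'qe']

`\1` is not a pattern — it's the concrete string captured by group 1, re-applied verbatim.
Scanning left to right: at [2:6] match 'qeqe', group 1 = 'qe'; at [8:12] match 'gigi', group 1 = 'gi'; at [12:16] match 'qeqe', group 1 = 'qe'.
With a single group, `findall` returns only what that group captured — 3 items.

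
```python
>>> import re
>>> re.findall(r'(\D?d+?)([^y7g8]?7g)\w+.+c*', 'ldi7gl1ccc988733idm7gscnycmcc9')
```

[('ld', 'i7g')]

Pattern: optionally a non-digit, then one or more of the literal 'd' (lazy) (captured); then optionally any character except [y7g8], then the literal '7g' (captured); then one or more of a word character, then one or more of any character, then zero or more of the literal 'c'.
Matches: at [0:30] match 'ldi7gl1ccc988733idm7gscnycmcc9', groups = ('ld', 'i7g').
With 2 capturing groups, `findall` returns a 2-tuple per match.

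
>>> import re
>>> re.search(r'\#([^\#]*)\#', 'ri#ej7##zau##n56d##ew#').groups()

`re.search` scans for the first position where the pattern succeeds.
The match spans [2:7] → '#ej7#'.
Captured: group 1 = 'ej7'.

('ej7',)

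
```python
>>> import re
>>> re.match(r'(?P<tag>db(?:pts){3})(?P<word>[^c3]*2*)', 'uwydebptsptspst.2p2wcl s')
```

`re.match` won't scan ahead — the pattern has to work from the very first character.
Here the pattern fails at index 0, so the call returns None.

None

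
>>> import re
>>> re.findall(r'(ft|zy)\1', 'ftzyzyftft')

The backreference `\1` re-matches whatever the first group consumed, character for character.
Because there's exactly one group, `findall` drops the full match and keeps group 1 from each hit.

['zy', 'ft']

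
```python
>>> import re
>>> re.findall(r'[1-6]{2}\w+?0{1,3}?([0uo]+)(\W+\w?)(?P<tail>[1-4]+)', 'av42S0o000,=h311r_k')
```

A `+?`/`*?`/`{m,n}?` starts at its minimum and grows only as far as needed for what follows to match.
`findall` packs the 3 group values into a tuple for every match.

[('o000', ',=h', '311')]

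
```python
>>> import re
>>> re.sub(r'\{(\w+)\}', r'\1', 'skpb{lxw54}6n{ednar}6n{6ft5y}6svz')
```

'skpblxw546nednar6n6ft5y6svz'

Matches: at [4:11] → '{lxw54}'; at [13:20] → '{ednar}'; at [22:29] → '{6ft5y}'.
`\1` in the replacement pulls in group 1's text for each match.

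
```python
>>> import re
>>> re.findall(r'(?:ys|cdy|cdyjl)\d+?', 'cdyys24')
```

With no groups in the pattern, `findall` gives back each whole match — 1 here.

['ys2']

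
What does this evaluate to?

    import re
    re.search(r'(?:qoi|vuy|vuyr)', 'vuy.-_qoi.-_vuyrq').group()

'vuy'

Unlike `match`, `search` isn't anchored — it looks for the pattern anywhere in the string.
The match spans [0:3] → 'vuy'.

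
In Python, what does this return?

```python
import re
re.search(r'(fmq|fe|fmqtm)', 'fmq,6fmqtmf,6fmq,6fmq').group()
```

'fmq'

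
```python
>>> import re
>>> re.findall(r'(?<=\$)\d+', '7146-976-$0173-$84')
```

The `(?=…)`/`(?<=…)` assertion just peeks at neighbouring text; it doesn't advance the match position.
`findall` yields the raw match text (2 of them) because the pattern has no groups.

['0173', '84']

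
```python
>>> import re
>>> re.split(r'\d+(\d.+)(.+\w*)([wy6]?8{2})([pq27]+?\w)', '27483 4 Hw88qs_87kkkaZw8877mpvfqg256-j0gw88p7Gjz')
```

['', '3 4 Hw88qs_87kkkaZw8877mpvfqg256-j0g', 'w', '88', 'p7', 'Gjz']

Lazy quantifiers expand one character at a time until the remainder of the pattern can match.
With a capturing group present, the delimiter's captured portion is kept in the result list.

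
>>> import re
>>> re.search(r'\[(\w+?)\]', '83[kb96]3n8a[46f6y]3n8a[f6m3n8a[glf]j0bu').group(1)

'kb96'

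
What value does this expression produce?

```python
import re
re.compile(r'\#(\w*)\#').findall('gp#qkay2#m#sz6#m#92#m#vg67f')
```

['qkay2', 'sz6', '92']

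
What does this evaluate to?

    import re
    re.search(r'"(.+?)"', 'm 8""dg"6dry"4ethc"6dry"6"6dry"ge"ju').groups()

The match spans [3:8] → '""dg"'.
Captured: group 1 = '"dg'.

('"dg',)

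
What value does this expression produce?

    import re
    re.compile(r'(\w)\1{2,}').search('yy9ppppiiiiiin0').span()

(3, 7)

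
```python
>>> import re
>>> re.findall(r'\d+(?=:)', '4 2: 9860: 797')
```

The lookaround is zero-width — it requires the adjacent text to match without consuming it, so the asserted text isn't part of the match.
Walking the string: at [2:3] → '2'; at [5:9] → '9860'.
Since nothing is captured, `findall` lists the 2 matched substrings directly.

['2', '9860']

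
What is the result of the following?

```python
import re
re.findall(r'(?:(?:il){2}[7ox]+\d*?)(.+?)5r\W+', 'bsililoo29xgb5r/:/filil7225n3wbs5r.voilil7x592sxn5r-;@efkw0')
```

['29xgb', '225n3wbs', '592sxn']

This matches the literal 'il' repeated 2 times, then one or more of one of [7ox], then zero or more of a digit (lazy) (non-capturing group); then one or more of any character (lazy) (captured); then the literal '5r', then one or more of a non-word character.
Because the quantifier is non-greedy, it stops expanding at the earliest point where the rest of the pattern can succeed.
Scanning left to right: at [2:18] match 'ililoo29xgb5r/:/', group 1 = '29xgb'; at [19:35] match 'ilil7225n3wbs5r.', group 1 = '225n3wbs'; at [37:54] match 'ilil7x592sxn5r-;@', group 1 = '592sxn'.
Because there's exactly one group, `findall` drops the full match and keeps group 1 from each hit.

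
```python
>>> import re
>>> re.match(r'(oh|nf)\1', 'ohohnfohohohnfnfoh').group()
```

With `match`, the pattern is implicitly anchored at the beginning.
The match spans [0:4] → 'ohoh'.

'ohoh'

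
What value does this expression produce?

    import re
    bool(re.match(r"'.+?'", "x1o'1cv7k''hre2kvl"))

False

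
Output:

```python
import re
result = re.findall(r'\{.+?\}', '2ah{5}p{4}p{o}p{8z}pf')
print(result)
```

A `+?`/`*?`/`{m,n}?` starts at its minimum and grows only as far as needed for what follows to match.
Matches: at [3:6] → '{5}'; at [7:10] → '{4}'; at [11:14] → '{o}'; at [15:19] → '{8z}'.
With no groups in the pattern, `findall` gives back each whole match — 4 here.

['{5}', '{4}', '{o}', '{8z}']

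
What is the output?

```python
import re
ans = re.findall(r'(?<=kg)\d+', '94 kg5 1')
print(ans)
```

The positive lookaround only admits positions where the adjacent text matches; those characters stay outside the span.
`findall` yields the raw match text (1 of them) because the pattern has no groups.

['5']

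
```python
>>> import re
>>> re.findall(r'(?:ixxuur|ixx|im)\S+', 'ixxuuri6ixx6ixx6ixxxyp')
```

['ixxuuri6ixx6ixx6ixxxyp']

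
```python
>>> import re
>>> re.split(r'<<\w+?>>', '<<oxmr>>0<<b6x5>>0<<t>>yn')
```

['', '0', '0', 'yn']

Matches to split on: at [0:8] → '<<oxmr>>'; at [9:17] → '<<b6x5>>'; at [18:23] → '<<t>>'.
`split` removes every match and returns the 4 fragments in between.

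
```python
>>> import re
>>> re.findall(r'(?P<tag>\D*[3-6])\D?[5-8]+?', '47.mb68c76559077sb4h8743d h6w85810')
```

['4', '.mb6', '6', 'sb4', 'd h6', '5']

Lazy quantifiers expand one character at a time until the remainder of the pattern can match.
With a single group, `findall` returns only what that group captured — 6 items.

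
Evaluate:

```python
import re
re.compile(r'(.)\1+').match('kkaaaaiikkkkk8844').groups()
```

`\1` is not a pattern — it's the concrete string captured by group 1, re-applied verbatim.
With `match`, the pattern is implicitly anchored at the beginning.
The match spans [0:2] → 'kk'.
Captured: group 1 = 'k'.

('k',)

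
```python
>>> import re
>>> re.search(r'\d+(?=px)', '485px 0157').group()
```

Lookahead/lookbehind check context without consuming it, so the matched span excludes the asserted characters.
`re.search` tries every starting position until one works.
The match spans [0:3] → '485'.

'485'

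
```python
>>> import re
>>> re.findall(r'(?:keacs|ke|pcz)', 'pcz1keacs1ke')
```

['pcz', 'keacs', 'ke']

The regex engine tests alternatives in the order written; an earlier branch that matches wins even if a later one would match more.
Scanning left to right: at [0:3] → 'pcz'; at [4:9] → 'keacs'; at [10:12] → 'ke'.
With no groups in the pattern, `findall` gives back each whole match — 3 here.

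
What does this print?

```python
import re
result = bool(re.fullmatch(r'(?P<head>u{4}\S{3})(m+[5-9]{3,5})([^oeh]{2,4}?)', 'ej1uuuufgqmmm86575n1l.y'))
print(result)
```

False

`fullmatch` succeeds only if the pattern covers the string from start to end.
Here there's no way to consume every character, so the call returns None, and `bool(None)` is False.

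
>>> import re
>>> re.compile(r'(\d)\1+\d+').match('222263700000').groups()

('2',)

The backreference `\1` re-matches whatever the first group consumed, character for character.
`match` is anchored at position 0; if the pattern doesn't fit there, it returns None.
The match spans [0:12] → '222263700000'.
Captured: group 1 = '2'.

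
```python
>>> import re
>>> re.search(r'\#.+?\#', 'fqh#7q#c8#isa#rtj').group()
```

'#7q#'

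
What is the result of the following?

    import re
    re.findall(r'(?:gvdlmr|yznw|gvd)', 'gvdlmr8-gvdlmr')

Alternation tries branches left to right and keeps the first one that lets the overall match succeed at that position.
Walking the string: at [0:6] → 'gvdlmr'; at [8:14] → 'gvdlmr'.
No capturing groups, so `findall` returns the 2 full match strings.

['gvdlmr', 'gvdlmr']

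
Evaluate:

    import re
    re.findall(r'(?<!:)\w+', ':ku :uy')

The negative lookahead/lookbehind blocks any match where the forbidden context is present.
Walking the string: at [2:3] → 'u'; at [6:7] → 'y'.
With no groups in the pattern, `findall` gives back each whole match — 2 here.

['u', 'y']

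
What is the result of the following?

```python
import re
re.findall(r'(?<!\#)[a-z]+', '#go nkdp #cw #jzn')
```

['o', 'nkdp', 'w', 'zn']

The negative lookahead/lookbehind blocks any match where the forbidden context is present.
`findall` yields the raw match text (4 of them) because the pattern has no groups.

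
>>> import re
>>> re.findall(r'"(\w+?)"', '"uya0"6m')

['uya0']

Scanning left to right: at [0:6] match '"uya0"', group 1 = 'uya0'.
Because there's exactly one group, `findall` drops the full match and keeps group 1 from the one hit.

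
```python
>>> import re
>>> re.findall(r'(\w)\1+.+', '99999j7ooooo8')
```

['9']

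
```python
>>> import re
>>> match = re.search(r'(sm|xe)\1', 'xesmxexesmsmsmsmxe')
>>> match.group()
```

`\1` has to match the exact text group 1 already captured.
The match spans [4:8] → 'xexe'.

'xexe'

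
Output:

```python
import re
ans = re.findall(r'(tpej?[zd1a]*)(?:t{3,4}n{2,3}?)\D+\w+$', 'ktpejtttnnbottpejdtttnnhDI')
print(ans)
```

['tpej']

Pattern: the literal 'tpe', then optionally the literal 'j', then zero or more of one of [zd1a] (captured); then 3 to 4 of a literal 't', then 2 to 3 of the literal 'n' (lazy) (non-capturing group); then one or more of a non-digit; then one or more of a word character; then anchored at the end.
One capturing group, so `findall` returns just the captured substring from the one match — 1 in all.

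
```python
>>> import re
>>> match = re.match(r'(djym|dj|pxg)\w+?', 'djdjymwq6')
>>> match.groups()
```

`re.match` only tries the pattern at the start of the string.
The match spans [0:3] → 'djd'.
Captured: group 1 = 'dj'.

('dj',)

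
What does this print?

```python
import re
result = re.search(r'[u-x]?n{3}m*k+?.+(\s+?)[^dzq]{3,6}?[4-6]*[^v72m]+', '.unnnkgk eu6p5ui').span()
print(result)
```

(1, 16)

The match spans [1:16] → 'unnnkgk eu6p5ui'.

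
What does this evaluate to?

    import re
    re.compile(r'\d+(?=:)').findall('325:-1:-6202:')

The `(?=…)`/`(?<=…)` assertion just peeks at neighbouring text; it doesn't advance the match position.
No capturing groups, so `findall` returns the 3 full match strings.

['325', '1', '6202']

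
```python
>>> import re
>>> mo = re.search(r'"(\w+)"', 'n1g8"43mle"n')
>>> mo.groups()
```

('43mle',)

Unlike `match`, `search` isn't anchored — it looks for the pattern anywhere in the string.
The match spans [4:11] → '"43mle"'.
Captured: group 1 = '43mle'.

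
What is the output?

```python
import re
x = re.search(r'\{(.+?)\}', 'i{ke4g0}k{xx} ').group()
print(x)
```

The match spans [1:8] → '{ke4g0}'.

{ke4g0}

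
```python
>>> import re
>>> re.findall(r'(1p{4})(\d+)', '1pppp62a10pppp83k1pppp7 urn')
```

The pattern matches the literal '1', then exactly 4 of a literal 'p' (captured); then one or more of a digit (captured).
Multiple groups make `findall` return tuples — one 2-tuple for each match.

[('1pppp', '62'), ('1pppp', '7')]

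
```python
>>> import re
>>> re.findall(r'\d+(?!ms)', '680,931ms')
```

Because the assertion is negative and zero-width, positions next to the forbidden text are skipped.
Scanning left to right: at [0:3] → '680'; at [4:6] → '93'.
`findall` yields the raw match text (2 of them) because the pattern has no groups.

['680', '93']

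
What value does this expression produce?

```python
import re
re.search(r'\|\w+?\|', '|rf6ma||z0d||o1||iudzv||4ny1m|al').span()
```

`re.search` tries every starting position until one works.
The match spans [0:7] → '|rf6ma|'.

(0, 7)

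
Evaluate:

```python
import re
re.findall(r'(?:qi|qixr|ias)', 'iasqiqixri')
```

`|` is ordered: at each position the engine commits to the first alternative that works.
Matches: at [0:3] → 'ias'; at [3:5] → 'qi'; at [5:7] → 'qi'.
`findall` yields the raw match text (3 of them) because the pattern has no groups.

['ias', 'qi', 'qi']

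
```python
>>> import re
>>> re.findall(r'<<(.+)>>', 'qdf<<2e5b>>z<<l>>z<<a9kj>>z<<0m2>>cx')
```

['2e5b>>z<<l>>z<<a9kj>>z<<0m2']

Matches: at [3:34] match '<<2e5b>>z<<l>>z<<a9kj>>z<<0m2>>', group 1 = '2e5b>>z<<l>>z<<a9kj>>z<<0m2'.
Because there's exactly one group, `findall` drops the full match and keeps group 1 from the one hit.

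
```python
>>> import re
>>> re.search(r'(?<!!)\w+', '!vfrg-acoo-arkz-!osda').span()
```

(2, 5)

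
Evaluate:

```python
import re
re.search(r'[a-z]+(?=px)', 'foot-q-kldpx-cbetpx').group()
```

'kld'

The lookaround is zero-width — it requires the adjacent text to match without consuming it, so the asserted text isn't part of the match.
`re.search` tries every starting position until one works.
The match spans [7:10] → 'kld'.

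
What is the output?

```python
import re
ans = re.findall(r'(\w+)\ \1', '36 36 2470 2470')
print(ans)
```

['36', '2470']

`\1` is not a pattern — it's the concrete string captured by group 1, re-applied verbatim.
One capturing group, so `findall` returns just the captured substring from each match — 2 in all.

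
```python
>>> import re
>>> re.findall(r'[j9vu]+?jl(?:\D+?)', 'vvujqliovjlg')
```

Pattern: one or more of one of [j9vu] (lazy), then the literal 'jl'; then one or more of a non-digit (lazy) (non-capturing group).
Scanning left to right: at [8:12] → 'vjlg'.
`findall` yields the raw match text (1 of them) because the pattern has no groups.

['vjlg']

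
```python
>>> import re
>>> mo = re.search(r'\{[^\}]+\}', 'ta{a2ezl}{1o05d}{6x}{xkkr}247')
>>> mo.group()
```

The match spans [2:9] → '{a2ezl}'.

'{a2ezl}'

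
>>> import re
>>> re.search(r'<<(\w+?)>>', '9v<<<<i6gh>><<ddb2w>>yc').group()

'<<i6gh>>'

`search` walks the string left to right and returns the first match it finds.
The match spans [4:12] → '<<i6gh>>'.
Captured: group 1 = 'i6gh'.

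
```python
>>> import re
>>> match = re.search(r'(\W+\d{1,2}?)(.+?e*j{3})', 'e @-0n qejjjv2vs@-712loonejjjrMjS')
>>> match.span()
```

(1, 12)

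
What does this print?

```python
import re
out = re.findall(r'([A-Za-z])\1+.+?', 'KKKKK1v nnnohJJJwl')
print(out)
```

After group 1 captures some text, `\1` only succeeds where that same text appears again.
Because there's exactly one group, `findall` drops the full match and keeps group 1 from each hit.

['K', 'n', 'J']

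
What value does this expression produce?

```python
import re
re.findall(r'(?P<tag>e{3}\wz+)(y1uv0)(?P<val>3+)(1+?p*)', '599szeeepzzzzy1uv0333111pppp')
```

[('eeepzzzz', 'y1uv0', '333', '1')]

This matches exactly 3 of a literal 'e', then a word character, then one or more of a literal 'z' (captured as 'tag'); then the literal 'y1', then the literal 'uv0' (captured); then one or more of a literal '3' (captured as 'val'); then one or more of a literal '1' (lazy), then zero or more of a literal 'p' (captured).
The `?` after the quantifier makes it lazy — it takes as little as possible before letting the rest of the pattern try.
Matches: at [5:22] match 'eeepzzzzy1uv03331', groups = ('eeepzzzz', 'y1uv0', '333', '1').
`findall` packs the 4 group values into a tuple for every match.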